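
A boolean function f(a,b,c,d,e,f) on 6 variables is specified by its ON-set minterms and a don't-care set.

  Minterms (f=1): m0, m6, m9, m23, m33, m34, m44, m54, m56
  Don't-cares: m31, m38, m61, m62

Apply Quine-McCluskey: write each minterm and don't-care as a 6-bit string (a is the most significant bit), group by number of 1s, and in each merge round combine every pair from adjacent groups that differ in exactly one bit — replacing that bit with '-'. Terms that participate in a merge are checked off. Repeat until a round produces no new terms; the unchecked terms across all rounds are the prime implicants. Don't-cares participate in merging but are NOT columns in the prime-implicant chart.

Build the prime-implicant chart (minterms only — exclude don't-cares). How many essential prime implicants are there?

8

Round 0: 000000 000110✓ 001001 010111✓ 011111✓ 100001 100010✓ 100110✓ 101100 110110✓ 111000 111101 111110✓
Round 1: -00110 01-111 1-0110 100-10 11-110
PIs = {-00110, 000000, 001001, 01-111, 1-0110, 100-10, 100001, 101100, 11-110, 111000, 111101}
Coverage chart:
  m0: 000000 ←essential
  m6: -00110 ←essential
  m9: 001001 ←essential
  m23: 01-111 ←essential
  m33: 100001 ←essential
  m34: 100-10 ←essential
  m44: 101100 ←essential
  m54: 1-0110,11-110
  m56: 111000 ←essential
Essential: -00110, 000000, 001001, 01-111, 100-10, 100001, 101100, 111000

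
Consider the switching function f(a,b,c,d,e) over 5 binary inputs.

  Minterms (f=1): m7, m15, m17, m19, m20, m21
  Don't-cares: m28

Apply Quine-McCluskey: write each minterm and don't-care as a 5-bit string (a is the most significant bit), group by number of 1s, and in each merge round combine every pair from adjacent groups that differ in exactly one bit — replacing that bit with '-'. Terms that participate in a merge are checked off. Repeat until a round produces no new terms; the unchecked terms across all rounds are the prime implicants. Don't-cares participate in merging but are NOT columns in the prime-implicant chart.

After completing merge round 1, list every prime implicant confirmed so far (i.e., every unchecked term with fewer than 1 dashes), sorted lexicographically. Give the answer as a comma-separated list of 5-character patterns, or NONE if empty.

[col 0] 00111*, 01111*, 10001*, 10011*, 10100*, 10101*, 11100*
[col 1] 0-111, 1-100, 10-01, 100-1, 1010-
Prime implicants: 0-111, 1-100, 10-01, 100-1, 1010-

NONE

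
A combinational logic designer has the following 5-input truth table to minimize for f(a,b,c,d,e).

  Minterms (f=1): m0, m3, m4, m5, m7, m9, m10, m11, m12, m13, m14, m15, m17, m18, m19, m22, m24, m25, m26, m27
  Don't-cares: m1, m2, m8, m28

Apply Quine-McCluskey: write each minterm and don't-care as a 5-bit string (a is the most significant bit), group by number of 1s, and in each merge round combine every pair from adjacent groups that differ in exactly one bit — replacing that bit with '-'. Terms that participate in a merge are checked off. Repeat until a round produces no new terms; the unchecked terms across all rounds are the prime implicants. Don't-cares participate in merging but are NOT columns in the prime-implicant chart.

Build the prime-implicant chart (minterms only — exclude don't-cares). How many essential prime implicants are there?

5

Round 0: 00000✓ 00001✓ 00010✓ 00011✓ 00100✓ 00101✓ 00111✓ 01000✓ 01001✓ 01010✓ 01011✓ 01100✓ 01101✓ 01110✓ 01111✓ 10001✓ 10010✓ 10011✓ 10110✓ 11000✓ 11001✓ 11010✓ 11011✓ 11100✓
Round 1: -0001✓ -0010✓ -0011✓ -1000✓ -1001✓ -1010✓ -1011✓ -1100✓ 0-000✓ 0-001✓ 0-010✓ 0-011✓ 0-100✓ 0-101✓ 0-111✓ 00-00✓ 00-01✓ 00-11✓ 000-0✓ 000-1✓ 0000-✓ 0001-✓ 001-1✓ 0010-✓ 01-00✓ 01-01✓ 01-10✓ 01-11✓ 010-0✓ 010-1✓ 0100-✓ 0101-✓ 011-0✓ 011-1✓ 0110-✓ 0111-✓ 1-001✓ 1-010✓ 1-011✓ 10-10 100-1✓ 1001-✓ 11-00✓ 110-0✓ 110-1✓ 1100-✓ 1101-✓
Round 2: --001✓ --010✓ --011✓ -00-1✓ -001-✓ -1-00 -10-0✓ -10-1✓ -100-✓ -101-✓ 0--00✓ 0--01✓ 0--11✓ 0-0-0✓ 0-0-1✓ 0-00-✓ 0-01-✓ 0-1-1✓ 0-10-✓ 00--1✓ 00-0-✓ 000--✓ 01--0✓ 01--1✓ 01-0-✓ 01-1-✓ 010--✓ 011--✓ 1-0-1✓ 1-01-✓ 110--✓
Round 3: --0-1 --01- -10-- 0---1 0--0- 0-0-- 01---
PIs = {--0-1, --01-, -1-00, -10--, 0---1, 0--0-, 0-0--, 01---, 10-10}
Coverage chart:
  m0: 0--0-,0-0--
  m3: --0-1,--01-,0---1,0-0--
  m4: 0--0- ←essential
  m5: 0---1,0--0-
  m7: 0---1 ←essential
  m9: --0-1,-10--,0---1,0--0-,0-0--,01---
  m10: --01-,-10--,0-0--,01---
  m11: --0-1,--01-,-10--,0---1,0-0--,01---
  m12: -1-00,0--0-,01---
  m13: 0---1,0--0-,01---
  m14: 01--- ←essential
  m15: 0---1,01---
  m17: --0-1 ←essential
  m18: --01-,10-10
  m19: --0-1,--01-
  m22: 10-10 ←essential
  m24: -1-00,-10--
  m25: --0-1,-10--
  m26: --01-,-10--
  m27: --0-1,--01-,-10--
Essential: --0-1, 0---1, 0--0-, 01---, 10-10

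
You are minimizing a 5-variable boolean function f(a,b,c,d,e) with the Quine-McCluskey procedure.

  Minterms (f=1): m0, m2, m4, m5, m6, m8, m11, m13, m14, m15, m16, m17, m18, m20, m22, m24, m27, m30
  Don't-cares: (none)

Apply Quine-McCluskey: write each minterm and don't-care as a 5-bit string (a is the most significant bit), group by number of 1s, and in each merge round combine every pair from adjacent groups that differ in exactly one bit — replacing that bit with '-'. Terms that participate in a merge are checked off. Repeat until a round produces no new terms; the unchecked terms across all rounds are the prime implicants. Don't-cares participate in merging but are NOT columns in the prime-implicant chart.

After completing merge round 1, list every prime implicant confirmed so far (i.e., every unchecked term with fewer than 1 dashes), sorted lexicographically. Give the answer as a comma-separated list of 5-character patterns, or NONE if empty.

NONE

Round 0: 00000✓ 00010✓ 00100✓ 00101✓ 00110✓ 01000✓ 01011✓ 01101✓ 01110✓ 01111✓ 10000✓ 10001✓ 10010✓ 10100✓ 10110✓ 11000✓ 11011✓ 11110✓
Round 1: -0000✓ -0010✓ -0100✓ -0110✓ -1000✓ -1011 -1110✓ 0-000✓ 0-101 0-110✓ 00-00✓ 00-10✓ 000-0✓ 001-0✓ 0010- 01-11 011-1 0111- 1-000✓ 1-110✓ 10-00✓ 10-10✓ 100-0✓ 1000- 101-0✓
Round 2: --000 --110 -0-00✓ -0-10✓ -00-0✓ -01-0✓ 00--0✓ 10--0✓
Round 3: -0--0
PIs = {--000, --110, -0--0, -1011, 0-101, 0010-, 01-11, 011-1, 0111-, 1000-}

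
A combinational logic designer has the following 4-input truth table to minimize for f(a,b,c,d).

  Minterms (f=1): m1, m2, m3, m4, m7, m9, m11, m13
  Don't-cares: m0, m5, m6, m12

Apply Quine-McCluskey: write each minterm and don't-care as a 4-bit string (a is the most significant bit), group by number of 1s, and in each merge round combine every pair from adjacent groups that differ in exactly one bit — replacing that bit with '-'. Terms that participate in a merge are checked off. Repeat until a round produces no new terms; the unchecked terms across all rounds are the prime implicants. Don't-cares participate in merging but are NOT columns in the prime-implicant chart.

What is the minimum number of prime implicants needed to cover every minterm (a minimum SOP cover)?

3

Round 0: 0000✓ 0001✓ 0010✓ 0011✓ 0100✓ 0101✓ 0110✓ 0111✓ 1001✓ 1011✓ 1100✓ 1101✓
Round 1: -001✓ -011✓ -100✓ -101✓ 0-00✓ 0-01✓ 0-10✓ 0-11✓ 00-0✓ 00-1✓ 000-✓ 001-✓ 01-0✓ 01-1✓ 010-✓ 011-✓ 1-01✓ 10-1✓ 110-✓
Round 2: --01 -0-1 -10- 0--0✓ 0--1✓ 0-0-✓ 0-1-✓ 00--✓ 01--✓
Round 3: 0---
PIs = {--01, -0-1, -10-, 0---}
Coverage chart:
  m1: --01,-0-1,0---
  m2: 0--- ←essential
  m3: -0-1,0---
  m4: -10-,0---
  m7: 0--- ←essential
  m9: --01,-0-1
  m11: -0-1 ←essential
  m13: --01,-10-
Essential: -0-1, 0---
Petrick residual → --01
Min cover (3 terms): c'd + b'd + a'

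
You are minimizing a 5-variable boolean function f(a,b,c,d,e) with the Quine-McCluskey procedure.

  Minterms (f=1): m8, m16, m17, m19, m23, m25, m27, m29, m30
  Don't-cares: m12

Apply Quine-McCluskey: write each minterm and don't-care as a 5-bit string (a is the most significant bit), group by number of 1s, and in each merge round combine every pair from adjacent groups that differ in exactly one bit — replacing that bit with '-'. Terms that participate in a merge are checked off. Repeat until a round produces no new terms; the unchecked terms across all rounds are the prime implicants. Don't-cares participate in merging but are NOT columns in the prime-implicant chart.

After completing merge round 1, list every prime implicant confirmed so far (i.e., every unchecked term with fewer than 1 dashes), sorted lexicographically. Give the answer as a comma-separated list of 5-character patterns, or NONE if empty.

Round 0: 01000✓ 01100✓ 10000✓ 10001✓ 10011✓ 10111✓ 11001✓ 11011✓ 11101✓ 11110
Round 1: 01-00 1-001✓ 1-011✓ 10-11 100-1✓ 1000- 11-01 110-1✓
Round 2: 1-0-1
PIs = {01-00, 1-0-1, 10-11, 1000-, 11-01, 11110}

11110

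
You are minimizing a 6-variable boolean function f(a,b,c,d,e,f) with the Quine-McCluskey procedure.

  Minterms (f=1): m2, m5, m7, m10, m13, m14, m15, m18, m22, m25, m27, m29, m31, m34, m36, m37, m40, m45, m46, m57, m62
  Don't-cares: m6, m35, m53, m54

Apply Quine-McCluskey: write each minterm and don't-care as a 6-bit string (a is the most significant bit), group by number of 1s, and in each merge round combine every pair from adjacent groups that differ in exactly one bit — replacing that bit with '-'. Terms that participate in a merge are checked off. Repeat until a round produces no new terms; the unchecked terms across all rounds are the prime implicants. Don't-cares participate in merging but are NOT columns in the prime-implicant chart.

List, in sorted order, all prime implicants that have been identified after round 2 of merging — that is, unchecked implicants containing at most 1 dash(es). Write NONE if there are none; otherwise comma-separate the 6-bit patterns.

-00010, -01110, -10110, -11001, 1-0101, 1-1110, 10001-, 10010-, 101000, 11-110

size-2^0 implicants → 000010(✓)  000101(✓)  000110(✓)  000111(✓)  001010(✓)  001101(✓)  001110(✓)  001111(✓)  010010(✓)  010110(✓)  011001(✓)  011011(✓)  011101(✓)  011111(✓)  100010(✓)  100011(✓)  100100(✓)  100101(✓)  101000  101101(✓)  101110(✓)  110101(✓)  110110(✓)  111001(✓)  111110(✓)
size-2^1 implicants → -00010  -00101(✓)  -01101(✓)  -01110  -10110  -11001  0-0010(✓)  0-0110(✓)  0-1101(✓)  0-1111(✓)  00-010(✓)  00-101(✓)  00-110(✓)  00-111(✓)  000-10(✓)  0001-1(✓)  00011-(✓)  001-10(✓)  0011-1(✓)  00111-(✓)  010-10(✓)  011-01(✓)  011-11(✓)  0110-1(✓)  0111-1(✓)  1-0101  1-1110  10-101(✓)  10001-  10010-  11-110
size-2^2 implicants → -0-101  0-0-10  0-11-1  00--10  00-1-1  00-11-  011--1
Unchecked terms (primes): -0-101, -00010, -01110, -10110, -11001, 0-0-10, 0-11-1, 00--10, 00-1-1, 00-11-, 011--1, 1-0101, 1-1110, 10001-, 10010-, 101000, 11-110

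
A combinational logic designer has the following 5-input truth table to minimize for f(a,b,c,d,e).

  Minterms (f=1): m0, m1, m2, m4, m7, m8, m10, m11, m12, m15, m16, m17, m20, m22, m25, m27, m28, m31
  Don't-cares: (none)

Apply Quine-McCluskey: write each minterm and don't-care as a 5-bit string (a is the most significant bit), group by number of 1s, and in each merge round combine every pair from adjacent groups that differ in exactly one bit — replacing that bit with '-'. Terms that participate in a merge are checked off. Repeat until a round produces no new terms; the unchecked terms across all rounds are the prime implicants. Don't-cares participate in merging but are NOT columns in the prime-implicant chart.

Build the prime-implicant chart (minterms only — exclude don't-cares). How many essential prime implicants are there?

6

size-2^0 implicants → 00000(✓)  00001(✓)  00010(✓)  00100(✓)  00111(✓)  01000(✓)  01010(✓)  01011(✓)  01100(✓)  01111(✓)  10000(✓)  10001(✓)  10100(✓)  10110(✓)  11001(✓)  11011(✓)  11100(✓)  11111(✓)
size-2^1 implicants → -0000(✓)  -0001(✓)  -0100(✓)  -1011(✓)  -1100(✓)  -1111(✓)  0-000(✓)  0-010(✓)  0-100(✓)  0-111  00-00(✓)  000-0(✓)  0000-(✓)  01-00(✓)  01-11(✓)  010-0(✓)  0101-  1-001  1-100(✓)  10-00(✓)  1000-(✓)  101-0  11-11(✓)  110-1
size-2^2 implicants → --100  -0-00  -000-  -1-11  0--00  0-0-0
Unchecked terms (primes): --100, -0-00, -000-, -1-11, 0--00, 0-0-0, 0-111, 0101-, 1-001, 101-0, 110-1
Minterm coverage:
  m0 ⊆ -0-00,-000-,0--00,0-0-0
  m1 ⊆ -000- [E]
  m2 ⊆ 0-0-0 [E]
  m4 ⊆ --100,-0-00,0--00
  m7 ⊆ 0-111 [E]
  m8 ⊆ 0--00,0-0-0
  m10 ⊆ 0-0-0,0101-
  m11 ⊆ -1-11,0101-
  m12 ⊆ --100,0--00
  m15 ⊆ -1-11,0-111
  m16 ⊆ -0-00,-000-
  m17 ⊆ -000-,1-001
  m20 ⊆ --100,-0-00,101-0
  m22 ⊆ 101-0 [E]
  m25 ⊆ 1-001,110-1
  m27 ⊆ -1-11,110-1
  m28 ⊆ --100 [E]
  m31 ⊆ -1-11 [E]
E = {--100, -000-, -1-11, 0-0-0, 0-111, 101-0}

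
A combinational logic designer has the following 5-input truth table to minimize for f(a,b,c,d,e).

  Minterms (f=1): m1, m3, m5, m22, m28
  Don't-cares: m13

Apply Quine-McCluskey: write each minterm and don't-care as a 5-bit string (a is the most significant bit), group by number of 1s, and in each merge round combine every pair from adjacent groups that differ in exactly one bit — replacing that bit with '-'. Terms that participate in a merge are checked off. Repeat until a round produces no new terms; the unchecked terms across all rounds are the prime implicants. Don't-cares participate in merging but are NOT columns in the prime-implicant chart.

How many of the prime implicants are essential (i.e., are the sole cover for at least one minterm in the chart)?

Round 0: 00001✓ 00011✓ 00101✓ 01101✓ 10110 11100
Round 1: 0-101 00-01 000-1
PIs = {0-101, 00-01, 000-1, 10110, 11100}
Coverage chart:
  m1: 00-01,000-1
  m3: 000-1 ←essential
  m5: 0-101,00-01
  m22: 10110 ←essential
  m28: 11100 ←essential
Essential: 000-1, 10110, 11100

3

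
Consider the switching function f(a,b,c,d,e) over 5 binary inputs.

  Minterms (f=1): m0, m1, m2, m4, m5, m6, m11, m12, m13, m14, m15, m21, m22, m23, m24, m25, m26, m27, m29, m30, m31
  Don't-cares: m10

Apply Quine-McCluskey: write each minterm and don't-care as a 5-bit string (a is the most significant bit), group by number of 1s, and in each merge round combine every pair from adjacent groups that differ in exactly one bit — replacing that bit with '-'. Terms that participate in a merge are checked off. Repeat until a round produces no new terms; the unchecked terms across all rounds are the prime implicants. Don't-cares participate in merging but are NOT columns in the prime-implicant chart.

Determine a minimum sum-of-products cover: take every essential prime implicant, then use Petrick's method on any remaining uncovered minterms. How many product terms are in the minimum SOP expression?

size-2^0 implicants → 00000(✓)  00001(✓)  00010(✓)  00100(✓)  00101(✓)  00110(✓)  01010(✓)  01011(✓)  01100(✓)  01101(✓)  01110(✓)  01111(✓)  10101(✓)  10110(✓)  10111(✓)  11000(✓)  11001(✓)  11010(✓)  11011(✓)  11101(✓)  11110(✓)  11111(✓)
size-2^1 implicants → -0101(✓)  -0110(✓)  -1010(✓)  -1011(✓)  -1101(✓)  -1110(✓)  -1111(✓)  0-010(✓)  0-100(✓)  0-101(✓)  0-110(✓)  00-00(✓)  00-01(✓)  00-10(✓)  000-0(✓)  0000-(✓)  001-0(✓)  0010-(✓)  01-10(✓)  01-11(✓)  0101-(✓)  011-0(✓)  011-1(✓)  0110-(✓)  0111-(✓)  1-101(✓)  1-110(✓)  1-111(✓)  101-1(✓)  1011-(✓)  11-01(✓)  11-10(✓)  11-11(✓)  110-0(✓)  110-1(✓)  1100-(✓)  1101-(✓)  111-1(✓)  1111-(✓)
size-2^2 implicants → --101  --110  -1-10(✓)  -1-11(✓)  -101-(✓)  -11-1  -111-(✓)  0--10  0-1-0  0-10-  00--0  00-0-  01-1-(✓)  011--  1-1-1  1-11-  11--1  11-1-(✓)  110--
size-2^3 implicants → -1-1-
Unchecked terms (primes): --101, --110, -1-1-, -11-1, 0--10, 0-1-0, 0-10-, 00--0, 00-0-, 011--, 1-1-1, 1-11-, 11--1, 110--
Minterm coverage:
  m0 ⊆ 00--0,00-0-
  m1 ⊆ 00-0- [E]
  m2 ⊆ 0--10,00--0
  m4 ⊆ 0-1-0,0-10-,00--0,00-0-
  m5 ⊆ --101,0-10-,00-0-
  m6 ⊆ --110,0--10,0-1-0,00--0
  m11 ⊆ -1-1- [E]
  m12 ⊆ 0-1-0,0-10-,011--
  m13 ⊆ --101,-11-1,0-10-,011--
  m14 ⊆ --110,-1-1-,0--10,0-1-0,011--
  m15 ⊆ -1-1-,-11-1,011--
  m21 ⊆ --101,1-1-1
  m22 ⊆ --110,1-11-
  m23 ⊆ 1-1-1,1-11-
  m24 ⊆ 110-- [E]
  m25 ⊆ 11--1,110--
  m26 ⊆ -1-1-,110--
  m27 ⊆ -1-1-,11--1,110--
  m29 ⊆ --101,-11-1,1-1-1,11--1
  m30 ⊆ --110,-1-1-,1-11-
  m31 ⊆ -1-1-,-11-1,1-1-1,1-11-,11--1
E = {-1-1-, 00-0-, 110--}
Petrick residual → --101, 0--10, 0-1-0, 1-11-
Cover = cd'e + bd + a'de' + a'ce' + a'b'd' + acd + abc'  |cover|=7

7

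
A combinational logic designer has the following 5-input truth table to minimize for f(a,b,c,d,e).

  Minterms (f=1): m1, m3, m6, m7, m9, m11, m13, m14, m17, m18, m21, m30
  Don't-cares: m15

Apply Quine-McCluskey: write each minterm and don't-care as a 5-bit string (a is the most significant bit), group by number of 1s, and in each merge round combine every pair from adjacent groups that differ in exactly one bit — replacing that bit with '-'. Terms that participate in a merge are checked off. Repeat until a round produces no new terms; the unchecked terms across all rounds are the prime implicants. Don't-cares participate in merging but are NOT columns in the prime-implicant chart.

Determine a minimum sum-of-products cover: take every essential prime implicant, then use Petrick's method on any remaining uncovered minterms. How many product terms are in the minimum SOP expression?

6

Round 0: 00001✓ 00011✓ 00110✓ 00111✓ 01001✓ 01011✓ 01101✓ 01110✓ 01111✓ 10001✓ 10010 10101✓ 11110✓
Round 1: -0001 -1110 0-001✓ 0-011✓ 0-110✓ 0-111✓ 00-11✓ 000-1✓ 0011-✓ 01-01✓ 01-11✓ 010-1✓ 011-1✓ 0111-✓ 10-01
Round 2: 0--11 0-0-1 0-11- 01--1
PIs = {-0001, -1110, 0--11, 0-0-1, 0-11-, 01--1, 10-01, 10010}
Coverage chart:
  m1: -0001,0-0-1
  m3: 0--11,0-0-1
  m6: 0-11- ←essential
  m7: 0--11,0-11-
  m9: 0-0-1,01--1
  m11: 0--11,0-0-1,01--1
  m13: 01--1 ←essential
  m14: -1110,0-11-
  m17: -0001,10-01
  m18: 10010 ←essential
  m21: 10-01 ←essential
  m30: -1110 ←essential
Essential: -1110, 0-11-, 01--1, 10-01, 10010
Petrick residual → 0-0-1
Min cover (6 terms): bcde' + a'c'e + a'cd + a'be + ab'd'e + ab'c'de'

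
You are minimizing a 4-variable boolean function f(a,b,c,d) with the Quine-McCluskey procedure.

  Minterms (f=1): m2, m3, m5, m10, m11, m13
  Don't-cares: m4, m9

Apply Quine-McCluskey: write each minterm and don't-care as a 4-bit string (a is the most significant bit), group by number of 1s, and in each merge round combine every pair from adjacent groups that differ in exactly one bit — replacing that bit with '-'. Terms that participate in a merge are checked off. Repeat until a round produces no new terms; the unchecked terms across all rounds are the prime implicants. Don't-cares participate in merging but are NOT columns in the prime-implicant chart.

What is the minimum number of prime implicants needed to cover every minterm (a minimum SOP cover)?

[col 0] 0010*, 0011*, 0100*, 0101*, 1001*, 1010*, 1011*, 1101*
[col 1] -010*, -011*, -101, 001-*, 010-, 1-01, 10-1, 101-*
[col 2] -01-
Prime implicants: -01-, -101, 010-, 1-01, 10-1
PI chart (minterm → PIs covering it):
  2 | -01-  (sole → essential)
  3 | -01-  (sole → essential)
  5 | -101,010-
  10 | -01-  (sole → essential)
  11 | -01-,10-1
  13 | -101,1-01
Essential prime implicants: -01-
Petrick residual → -101
Minimum SOP uses 2 PIs: b'c + bc'd

2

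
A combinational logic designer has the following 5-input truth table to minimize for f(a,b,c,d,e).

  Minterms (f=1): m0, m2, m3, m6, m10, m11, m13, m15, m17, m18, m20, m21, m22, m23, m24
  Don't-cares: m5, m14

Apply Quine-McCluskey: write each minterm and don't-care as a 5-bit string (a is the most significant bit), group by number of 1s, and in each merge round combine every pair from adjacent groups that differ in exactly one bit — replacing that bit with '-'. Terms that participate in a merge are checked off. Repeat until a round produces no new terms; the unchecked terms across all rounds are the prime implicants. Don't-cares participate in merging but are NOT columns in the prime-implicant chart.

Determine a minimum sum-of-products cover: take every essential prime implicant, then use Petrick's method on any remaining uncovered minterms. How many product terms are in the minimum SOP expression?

7

[col 0] 00000*, 00010*, 00011*, 00101*, 00110*, 01010*, 01011*, 01101*, 01110*, 01111*, 10001*, 10010*, 10100*, 10101*, 10110*, 10111*, 11000
[col 1] -0010*, -0101, -0110*, 0-010*, 0-011*, 0-101, 0-110*, 00-10*, 000-0, 0001-*, 01-10*, 01-11*, 0101-*, 011-1, 0111-*, 10-01, 10-10*, 101-0*, 101-1*, 1010-*, 1011-*
[col 2] -0-10, 0--10, 0-01-, 01-1-, 101--
Prime implicants: -0-10, -0101, 0--10, 0-01-, 0-101, 000-0, 01-1-, 011-1, 10-01, 101--, 11000
PI chart (minterm → PIs covering it):
  0 | 000-0  (sole → essential)
  2 | -0-10,0--10,0-01-,000-0
  3 | 0-01-  (sole → essential)
  6 | -0-10,0--10
  10 | 0--10,0-01-,01-1-
  11 | 0-01-,01-1-
  13 | 0-101,011-1
  15 | 01-1-,011-1
  17 | 10-01  (sole → essential)
  18 | -0-10  (sole → essential)
  20 | 101--  (sole → essential)
  21 | -0101,10-01,101--
  22 | -0-10,101--
  23 | 101--  (sole → essential)
  24 | 11000  (sole → essential)
Essential prime implicants: -0-10, 0-01-, 000-0, 10-01, 101--, 11000
Petrick residual → 011-1
Minimum SOP uses 7 PIs: b'de' + a'c'd + a'b'c'e' + a'bce + ab'd'e + ab'c + abc'd'e'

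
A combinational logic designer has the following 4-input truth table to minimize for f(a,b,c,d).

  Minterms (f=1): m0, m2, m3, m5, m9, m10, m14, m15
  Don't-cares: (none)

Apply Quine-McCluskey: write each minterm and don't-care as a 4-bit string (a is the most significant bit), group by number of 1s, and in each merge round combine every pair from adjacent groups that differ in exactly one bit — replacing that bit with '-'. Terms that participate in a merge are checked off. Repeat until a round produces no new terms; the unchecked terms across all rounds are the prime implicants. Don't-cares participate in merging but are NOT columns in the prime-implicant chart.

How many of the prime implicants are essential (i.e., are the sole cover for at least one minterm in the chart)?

[col 0] 0000*, 0010*, 0011*, 0101, 1001, 1010*, 1110*, 1111*
[col 1] -010, 00-0, 001-, 1-10, 111-
Prime implicants: -010, 00-0, 001-, 0101, 1-10, 1001, 111-
PI chart (minterm → PIs covering it):
  0 | 00-0  (sole → essential)
  2 | -010,00-0,001-
  3 | 001-  (sole → essential)
  5 | 0101  (sole → essential)
  9 | 1001  (sole → essential)
  10 | -010,1-10
  14 | 1-10,111-
  15 | 111-  (sole → essential)
Essential prime implicants: 00-0, 001-, 0101, 1001, 111-

5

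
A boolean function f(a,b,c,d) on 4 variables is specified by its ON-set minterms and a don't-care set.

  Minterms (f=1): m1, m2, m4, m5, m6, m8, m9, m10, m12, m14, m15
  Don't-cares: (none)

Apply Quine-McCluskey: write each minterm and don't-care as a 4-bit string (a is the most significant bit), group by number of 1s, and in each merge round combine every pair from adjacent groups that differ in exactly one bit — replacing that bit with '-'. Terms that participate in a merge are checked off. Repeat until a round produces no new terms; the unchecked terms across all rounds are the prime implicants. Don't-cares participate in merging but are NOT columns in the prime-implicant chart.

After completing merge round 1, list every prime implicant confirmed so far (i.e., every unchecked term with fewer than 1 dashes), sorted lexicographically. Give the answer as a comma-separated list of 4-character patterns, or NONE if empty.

NONE

[col 0] 0001*, 0010*, 0100*, 0101*, 0110*, 1000*, 1001*, 1010*, 1100*, 1110*, 1111*
[col 1] -001, -010*, -100*, -110*, 0-01, 0-10*, 01-0*, 010-, 1-00*, 1-10*, 10-0*, 100-, 11-0*, 111-
[col 2] --10, -1-0, 1--0
Prime implicants: --10, -001, -1-0, 0-01, 010-, 1--0, 100-, 111-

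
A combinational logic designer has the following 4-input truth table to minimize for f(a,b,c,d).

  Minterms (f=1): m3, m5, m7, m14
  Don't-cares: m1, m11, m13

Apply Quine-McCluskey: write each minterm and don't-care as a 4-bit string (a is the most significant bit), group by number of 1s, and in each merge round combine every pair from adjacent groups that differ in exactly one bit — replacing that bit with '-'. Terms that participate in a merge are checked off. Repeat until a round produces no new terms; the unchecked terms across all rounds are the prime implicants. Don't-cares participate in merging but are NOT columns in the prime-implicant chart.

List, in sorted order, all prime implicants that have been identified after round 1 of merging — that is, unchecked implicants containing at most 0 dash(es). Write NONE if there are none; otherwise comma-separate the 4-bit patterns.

1110

size-2^0 implicants → 0001(✓)  0011(✓)  0101(✓)  0111(✓)  1011(✓)  1101(✓)  1110
size-2^1 implicants → -011  -101  0-01(✓)  0-11(✓)  00-1(✓)  01-1(✓)
size-2^2 implicants → 0--1
Unchecked terms (primes): -011, -101, 0--1, 1110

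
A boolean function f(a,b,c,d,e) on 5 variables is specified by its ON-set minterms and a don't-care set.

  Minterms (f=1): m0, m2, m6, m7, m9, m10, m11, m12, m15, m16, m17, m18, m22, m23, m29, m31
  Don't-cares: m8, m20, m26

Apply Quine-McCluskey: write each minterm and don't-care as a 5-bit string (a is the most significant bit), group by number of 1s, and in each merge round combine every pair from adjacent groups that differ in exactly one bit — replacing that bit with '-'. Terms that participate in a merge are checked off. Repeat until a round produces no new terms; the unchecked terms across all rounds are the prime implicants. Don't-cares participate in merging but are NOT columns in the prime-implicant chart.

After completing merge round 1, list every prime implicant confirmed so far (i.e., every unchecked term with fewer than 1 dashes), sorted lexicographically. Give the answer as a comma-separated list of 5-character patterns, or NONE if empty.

Round 0: 00000✓ 00010✓ 00110✓ 00111✓ 01000✓ 01001✓ 01010✓ 01011✓ 01100✓ 01111✓ 10000✓ 10001✓ 10010✓ 10100✓ 10110✓ 10111✓ 11010✓ 11101✓ 11111✓
Round 1: -0000✓ -0010✓ -0110✓ -0111✓ -1010✓ -1111✓ 0-000✓ 0-010✓ 0-111✓ 00-10✓ 000-0✓ 0011-✓ 01-00 01-11 010-0✓ 010-1✓ 0100-✓ 0101-✓ 1-010✓ 1-111✓ 10-00✓ 10-10✓ 100-0✓ 1000- 101-0✓ 1011-✓ 111-1
Round 2: --010 --111 -0-10 -00-0 -011- 0-0-0 010-- 10--0
PIs = {--010, --111, -0-10, -00-0, -011-, 0-0-0, 01-00, 01-11, 010--, 10--0, 1000-, 111-1}

NONE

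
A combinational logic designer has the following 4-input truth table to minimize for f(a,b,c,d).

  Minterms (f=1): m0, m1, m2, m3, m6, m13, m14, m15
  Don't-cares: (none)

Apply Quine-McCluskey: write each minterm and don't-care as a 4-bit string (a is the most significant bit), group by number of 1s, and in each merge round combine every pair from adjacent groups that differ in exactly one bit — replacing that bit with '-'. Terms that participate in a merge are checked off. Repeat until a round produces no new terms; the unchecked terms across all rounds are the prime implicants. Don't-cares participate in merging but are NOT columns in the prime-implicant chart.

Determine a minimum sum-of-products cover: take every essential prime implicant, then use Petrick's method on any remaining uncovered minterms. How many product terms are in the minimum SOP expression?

Round 0: 0000✓ 0001✓ 0010✓ 0011✓ 0110✓ 1101✓ 1110✓ 1111✓
Round 1: -110 0-10 00-0✓ 00-1✓ 000-✓ 001-✓ 11-1 111-
Round 2: 00--
PIs = {-110, 0-10, 00--, 11-1, 111-}
Coverage chart:
  m0: 00-- ←essential
  m1: 00-- ←essential
  m2: 0-10,00--
  m3: 00-- ←essential
  m6: -110,0-10
  m13: 11-1 ←essential
  m14: -110,111-
  m15: 11-1,111-
Essential: 00--, 11-1
Petrick residual → -110
Min cover (3 terms): bcd' + a'b' + abd

3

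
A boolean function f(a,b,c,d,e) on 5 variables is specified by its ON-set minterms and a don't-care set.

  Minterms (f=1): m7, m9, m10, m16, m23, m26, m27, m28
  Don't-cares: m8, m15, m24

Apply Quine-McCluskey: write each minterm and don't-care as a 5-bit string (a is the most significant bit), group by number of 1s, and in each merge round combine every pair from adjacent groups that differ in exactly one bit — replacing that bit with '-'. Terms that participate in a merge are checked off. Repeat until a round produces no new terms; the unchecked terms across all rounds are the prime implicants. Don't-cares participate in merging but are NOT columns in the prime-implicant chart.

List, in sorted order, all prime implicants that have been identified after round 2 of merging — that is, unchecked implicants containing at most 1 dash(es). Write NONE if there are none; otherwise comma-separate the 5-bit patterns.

-0111, 0-111, 0100-, 1-000, 11-00, 1101-

[col 0] 00111*, 01000*, 01001*, 01010*, 01111*, 10000*, 10111*, 11000*, 11010*, 11011*, 11100*
[col 1] -0111, -1000*, -1010*, 0-111, 010-0*, 0100-, 1-000, 11-00, 110-0*, 1101-
[col 2] -10-0
Prime implicants: -0111, -10-0, 0-111, 0100-, 1-000, 11-00, 1101-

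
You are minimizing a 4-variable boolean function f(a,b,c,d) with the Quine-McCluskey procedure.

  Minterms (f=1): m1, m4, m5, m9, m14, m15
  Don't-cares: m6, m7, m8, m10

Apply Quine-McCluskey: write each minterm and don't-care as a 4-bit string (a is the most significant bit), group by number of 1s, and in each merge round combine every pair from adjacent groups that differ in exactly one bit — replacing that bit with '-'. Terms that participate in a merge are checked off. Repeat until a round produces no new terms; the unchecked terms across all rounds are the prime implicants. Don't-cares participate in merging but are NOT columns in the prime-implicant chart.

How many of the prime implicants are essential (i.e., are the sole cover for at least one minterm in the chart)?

[col 0] 0001*, 0100*, 0101*, 0110*, 0111*, 1000*, 1001*, 1010*, 1110*, 1111*
[col 1] -001, -110*, -111*, 0-01, 01-0*, 01-1*, 010-*, 011-*, 1-10, 10-0, 100-, 111-*
[col 2] -11-, 01--
Prime implicants: -001, -11-, 0-01, 01--, 1-10, 10-0, 100-
PI chart (minterm → PIs covering it):
  1 | -001,0-01
  4 | 01--  (sole → essential)
  5 | 0-01,01--
  9 | -001,100-
  14 | -11-,1-10
  15 | -11-  (sole → essential)
Essential prime implicants: -11-, 01--

2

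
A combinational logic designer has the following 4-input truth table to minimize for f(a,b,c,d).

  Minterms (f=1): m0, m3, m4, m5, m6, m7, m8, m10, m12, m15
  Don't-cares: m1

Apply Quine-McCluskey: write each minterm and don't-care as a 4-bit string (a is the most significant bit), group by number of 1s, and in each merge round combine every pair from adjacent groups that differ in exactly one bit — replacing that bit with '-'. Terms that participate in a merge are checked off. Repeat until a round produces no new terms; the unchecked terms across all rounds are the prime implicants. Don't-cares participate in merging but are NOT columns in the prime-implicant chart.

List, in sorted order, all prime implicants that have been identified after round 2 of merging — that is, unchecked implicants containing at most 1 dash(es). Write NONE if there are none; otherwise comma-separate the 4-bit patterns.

size-2^0 implicants → 0000(✓)  0001(✓)  0011(✓)  0100(✓)  0101(✓)  0110(✓)  0111(✓)  1000(✓)  1010(✓)  1100(✓)  1111(✓)
size-2^1 implicants → -000(✓)  -100(✓)  -111  0-00(✓)  0-01(✓)  0-11(✓)  00-1(✓)  000-(✓)  01-0(✓)  01-1(✓)  010-(✓)  011-(✓)  1-00(✓)  10-0
size-2^2 implicants → --00  0--1  0-0-  01--
Unchecked terms (primes): --00, -111, 0--1, 0-0-, 01--, 10-0

-111, 10-0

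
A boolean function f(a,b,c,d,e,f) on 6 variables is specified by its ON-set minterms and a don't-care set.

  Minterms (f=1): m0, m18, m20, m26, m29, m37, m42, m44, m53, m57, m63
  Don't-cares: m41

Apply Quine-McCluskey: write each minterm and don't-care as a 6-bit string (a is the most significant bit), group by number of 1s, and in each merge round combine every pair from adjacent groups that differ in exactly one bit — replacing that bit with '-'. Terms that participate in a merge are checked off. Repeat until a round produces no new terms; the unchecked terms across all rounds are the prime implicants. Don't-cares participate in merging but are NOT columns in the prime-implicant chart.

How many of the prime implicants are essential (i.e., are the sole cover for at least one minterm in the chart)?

9

[col 0] 000000, 010010*, 010100, 011010*, 011101, 100101*, 101001*, 101010, 101100, 110101*, 111001*, 111111
[col 1] 01-010, 1-0101, 1-1001
Prime implicants: 000000, 01-010, 010100, 011101, 1-0101, 1-1001, 101010, 101100, 111111
PI chart (minterm → PIs covering it):
  0 | 000000  (sole → essential)
  18 | 01-010  (sole → essential)
  20 | 010100  (sole → essential)
  26 | 01-010  (sole → essential)
  29 | 011101  (sole → essential)
  37 | 1-0101  (sole → essential)
  42 | 101010  (sole → essential)
  44 | 101100  (sole → essential)
  53 | 1-0101  (sole → essential)
  57 | 1-1001  (sole → essential)
  63 | 111111  (sole → essential)
Essential prime implicants: 000000, 01-010, 010100, 011101, 1-0101, 1-1001, 101010, 101100, 111111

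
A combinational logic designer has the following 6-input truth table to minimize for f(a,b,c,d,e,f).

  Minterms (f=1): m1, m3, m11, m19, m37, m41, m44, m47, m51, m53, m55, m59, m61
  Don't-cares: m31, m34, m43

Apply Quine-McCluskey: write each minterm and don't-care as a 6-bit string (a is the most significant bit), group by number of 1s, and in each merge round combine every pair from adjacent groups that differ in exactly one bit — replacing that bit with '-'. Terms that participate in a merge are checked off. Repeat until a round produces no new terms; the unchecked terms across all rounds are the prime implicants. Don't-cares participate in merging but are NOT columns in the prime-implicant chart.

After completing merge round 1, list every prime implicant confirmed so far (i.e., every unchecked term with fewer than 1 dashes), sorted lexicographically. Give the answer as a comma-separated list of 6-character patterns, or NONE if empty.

011111, 100010, 101100

size-2^0 implicants → 000001(✓)  000011(✓)  001011(✓)  010011(✓)  011111  100010  100101(✓)  101001(✓)  101011(✓)  101100  101111(✓)  110011(✓)  110101(✓)  110111(✓)  111011(✓)  111101(✓)
size-2^1 implicants → -01011  -10011  0-0011  00-011  0000-1  1-0101  1-1011  101-11  1010-1  11-011  11-101  110-11  1101-1
Unchecked terms (primes): -01011, -10011, 0-0011, 00-011, 0000-1, 011111, 1-0101, 1-1011, 100010, 101-11, 1010-1, 101100, 11-011, 11-101, 110-11, 1101-1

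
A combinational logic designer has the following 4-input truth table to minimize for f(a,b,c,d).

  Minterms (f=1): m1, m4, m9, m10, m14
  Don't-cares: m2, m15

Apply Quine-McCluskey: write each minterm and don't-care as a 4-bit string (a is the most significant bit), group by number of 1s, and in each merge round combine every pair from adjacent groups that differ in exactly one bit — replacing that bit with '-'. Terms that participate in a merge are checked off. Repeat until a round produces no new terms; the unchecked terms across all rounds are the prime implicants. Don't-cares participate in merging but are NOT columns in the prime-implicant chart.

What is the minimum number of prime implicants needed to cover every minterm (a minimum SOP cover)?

3

Round 0: 0001✓ 0010✓ 0100 1001✓ 1010✓ 1110✓ 1111✓
Round 1: -001 -010 1-10 111-
PIs = {-001, -010, 0100, 1-10, 111-}
Coverage chart:
  m1: -001 ←essential
  m4: 0100 ←essential
  m9: -001 ←essential
  m10: -010,1-10
  m14: 1-10,111-
Essential: -001, 0100
Petrick residual → 1-10
Min cover (3 terms): b'c'd + a'bc'd' + acd'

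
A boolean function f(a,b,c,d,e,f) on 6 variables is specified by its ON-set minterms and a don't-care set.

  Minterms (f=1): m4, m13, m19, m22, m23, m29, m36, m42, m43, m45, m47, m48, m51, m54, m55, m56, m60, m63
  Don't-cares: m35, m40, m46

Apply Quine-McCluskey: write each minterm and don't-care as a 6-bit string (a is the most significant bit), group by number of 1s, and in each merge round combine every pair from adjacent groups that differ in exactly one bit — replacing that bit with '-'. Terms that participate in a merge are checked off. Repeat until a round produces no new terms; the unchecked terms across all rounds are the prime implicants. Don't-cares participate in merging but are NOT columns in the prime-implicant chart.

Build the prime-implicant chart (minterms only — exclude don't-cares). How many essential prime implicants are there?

6

[col 0] 000100*, 001101*, 010011*, 010110*, 010111*, 011101*, 100011*, 100100*, 101000*, 101010*, 101011*, 101101*, 101110*, 101111*, 110000*, 110011*, 110110*, 110111*, 111000*, 111100*, 111111*
[col 1] -00100, -01101, -10011*, -10110*, -10111*, 0-1101, 010-11*, 01011-*, 1-0011, 1-1000, 1-1111, 10-011, 101-10*, 101-11*, 1010-0, 10101-*, 1011-1, 10111-*, 11-000, 11-111, 110-11*, 11011-*, 111-00
[col 2] -10-11, -1011-, 101-1-
Prime implicants: -00100, -01101, -10-11, -1011-, 0-1101, 1-0011, 1-1000, 1-1111, 10-011, 101-1-, 1010-0, 1011-1, 11-000, 11-111, 111-00
PI chart (minterm → PIs covering it):
  4 | -00100  (sole → essential)
  13 | -01101,0-1101
  19 | -10-11  (sole → essential)
  22 | -1011-  (sole → essential)
  23 | -10-11,-1011-
  29 | 0-1101  (sole → essential)
  36 | -00100  (sole → essential)
  42 | 101-1-,1010-0
  43 | 10-011,101-1-
  45 | -01101,1011-1
  47 | 1-1111,101-1-,1011-1
  48 | 11-000  (sole → essential)
  51 | -10-11,1-0011
  54 | -1011-  (sole → essential)
  55 | -10-11,-1011-,11-111
  56 | 1-1000,11-000,111-00
  60 | 111-00  (sole → essential)
  63 | 1-1111,11-111
Essential prime implicants: -00100, -10-11, -1011-, 0-1101, 11-000, 111-00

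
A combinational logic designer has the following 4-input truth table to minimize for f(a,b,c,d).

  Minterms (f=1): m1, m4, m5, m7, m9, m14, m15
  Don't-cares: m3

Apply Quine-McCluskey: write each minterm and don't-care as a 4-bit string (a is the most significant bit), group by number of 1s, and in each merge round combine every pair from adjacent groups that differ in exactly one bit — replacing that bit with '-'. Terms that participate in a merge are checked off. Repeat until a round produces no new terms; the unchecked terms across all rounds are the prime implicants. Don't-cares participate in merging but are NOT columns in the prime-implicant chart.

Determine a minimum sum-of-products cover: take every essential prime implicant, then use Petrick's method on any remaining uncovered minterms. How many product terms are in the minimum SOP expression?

4

Round 0: 0001✓ 0011✓ 0100✓ 0101✓ 0111✓ 1001✓ 1110✓ 1111✓
Round 1: -001 -111 0-01✓ 0-11✓ 00-1✓ 01-1✓ 010- 111-
Round 2: 0--1
PIs = {-001, -111, 0--1, 010-, 111-}
Coverage chart:
  m1: -001,0--1
  m4: 010- ←essential
  m5: 0--1,010-
  m7: -111,0--1
  m9: -001 ←essential
  m14: 111- ←essential
  m15: -111,111-
Essential: -001, 010-, 111-
Petrick residual → -111
Min cover (4 terms): b'c'd + bcd + a'bc' + abc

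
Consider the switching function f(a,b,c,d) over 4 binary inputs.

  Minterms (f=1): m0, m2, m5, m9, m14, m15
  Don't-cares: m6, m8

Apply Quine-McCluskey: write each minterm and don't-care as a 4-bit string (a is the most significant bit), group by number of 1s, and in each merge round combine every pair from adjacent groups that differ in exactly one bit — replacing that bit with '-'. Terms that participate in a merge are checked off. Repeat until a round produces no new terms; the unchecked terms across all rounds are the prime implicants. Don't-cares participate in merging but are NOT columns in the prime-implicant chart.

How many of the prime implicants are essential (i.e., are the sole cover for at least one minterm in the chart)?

3

Round 0: 0000✓ 0010✓ 0101 0110✓ 1000✓ 1001✓ 1110✓ 1111✓
Round 1: -000 -110 0-10 00-0 100- 111-
PIs = {-000, -110, 0-10, 00-0, 0101, 100-, 111-}
Coverage chart:
  m0: -000,00-0
  m2: 0-10,00-0
  m5: 0101 ←essential
  m9: 100- ←essential
  m14: -110,111-
  m15: 111- ←essential
Essential: 0101, 100-, 111-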